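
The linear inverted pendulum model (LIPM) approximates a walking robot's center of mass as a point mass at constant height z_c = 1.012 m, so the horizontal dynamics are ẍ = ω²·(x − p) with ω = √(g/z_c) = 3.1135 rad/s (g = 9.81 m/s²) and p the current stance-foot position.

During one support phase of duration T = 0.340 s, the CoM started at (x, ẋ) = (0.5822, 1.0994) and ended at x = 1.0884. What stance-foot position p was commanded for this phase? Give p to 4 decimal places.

p = 0.4869

ωT = 3.1135·0.340 = 1.058590; cosh(ωT) = 1.614624, sinh(ωT) = 1.267680
x(T) = p + (x₀−p)·cosh(ωT) + (ẋ₀/ω)·sinh(ωT) ⇒ p·(1 − cosh) = x(T) − x₀·cosh − (ẋ₀/ω)·sinh
numerator   = 1.0884 − (0.5822)·1.614624 − (1.0994/3.1135)·1.267680 = -0.299261
denominator = 1 − 1.614624 = -0.614624
p = -0.299261 / -0.614624 = 0.4869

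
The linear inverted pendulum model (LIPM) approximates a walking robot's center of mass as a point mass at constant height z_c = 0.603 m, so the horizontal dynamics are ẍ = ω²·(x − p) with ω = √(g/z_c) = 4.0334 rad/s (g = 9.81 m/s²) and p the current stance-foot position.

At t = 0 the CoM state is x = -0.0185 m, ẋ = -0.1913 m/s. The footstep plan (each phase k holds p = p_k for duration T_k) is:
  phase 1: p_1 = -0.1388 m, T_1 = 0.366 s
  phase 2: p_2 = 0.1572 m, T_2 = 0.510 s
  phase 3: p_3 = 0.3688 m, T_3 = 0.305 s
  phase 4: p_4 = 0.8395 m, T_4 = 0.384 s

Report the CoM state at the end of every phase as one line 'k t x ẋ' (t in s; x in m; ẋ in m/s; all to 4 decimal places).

1 0.3660 0.0398 0.5659
2 0.8760 0.2303 0.4279
3 1.1810 0.2777 -0.0792
4 1.5650 -0.5862 -5.2859

phase 1: p=-0.1388, T=0.366, ωT=1.476224, cosh=2.302445, sinh=2.073946; start (x,ẋ)=(-0.018500, -0.191300) → end (x,ẋ)=(0.039819, 0.565858)
phase 2: p=0.1572, T=0.510, ωT=2.057034, cosh=3.975283, sinh=3.847450; start (x,ẋ)=(0.039819, 0.565858) → end (x,ẋ)=(0.230348, 0.427892)
phase 3: p=0.3688, T=0.305, ωT=1.230187, cosh=1.857054, sinh=1.564816; start (x,ẋ)=(0.230348, 0.427892) → end (x,ẋ)=(0.277695, -0.079223)
phase 4: p=0.8395, T=0.384, ωT=1.548826, cosh=2.459219, sinh=2.246721; start (x,ẋ)=(0.277695, -0.079223) → end (x,ẋ)=(-0.586232, -5.285868)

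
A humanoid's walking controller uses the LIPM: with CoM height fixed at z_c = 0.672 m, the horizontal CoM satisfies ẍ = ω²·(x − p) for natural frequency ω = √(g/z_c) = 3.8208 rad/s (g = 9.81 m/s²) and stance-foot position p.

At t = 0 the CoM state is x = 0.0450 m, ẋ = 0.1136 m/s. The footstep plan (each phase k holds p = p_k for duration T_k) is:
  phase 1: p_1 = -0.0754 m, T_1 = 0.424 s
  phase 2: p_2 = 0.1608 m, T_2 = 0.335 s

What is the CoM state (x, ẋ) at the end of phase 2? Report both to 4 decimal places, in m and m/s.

x = 1.0700, ẋ = 3.7055

phase 1: p=-0.0754, T=0.424, ωT=1.620019, cosh=2.625541, sinh=2.427646; start (x,ẋ)=(0.045000, 0.113600) → end (x,ẋ)=(0.312894, 1.415038)
phase 2: p=0.1608, T=0.335, ωT=1.279968, cosh=1.937285, sinh=1.659239; start (x,ẋ)=(0.312894, 1.415038) → end (x,ẋ)=(1.069951, 3.705550)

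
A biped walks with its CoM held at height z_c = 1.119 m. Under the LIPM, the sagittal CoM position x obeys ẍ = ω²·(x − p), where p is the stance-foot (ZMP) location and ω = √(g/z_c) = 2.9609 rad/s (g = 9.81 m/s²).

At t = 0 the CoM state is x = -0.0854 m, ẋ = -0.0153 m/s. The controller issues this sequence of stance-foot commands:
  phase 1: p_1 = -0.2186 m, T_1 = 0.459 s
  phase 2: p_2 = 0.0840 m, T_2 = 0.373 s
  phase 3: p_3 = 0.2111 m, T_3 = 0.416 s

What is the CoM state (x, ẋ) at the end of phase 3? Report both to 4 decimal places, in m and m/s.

phase 1: p=-0.2186, T=0.459, ωT=1.359053, cosh=2.074705, sinh=1.817801; start (x,ẋ)=(-0.085400, -0.015300) → end (x,ẋ)=(0.048357, 0.685183)
phase 2: p=0.0840, T=0.373, ωT=1.104416, cosh=1.674433, sinh=1.343028; start (x,ẋ)=(0.048357, 0.685183) → end (x,ẋ)=(0.335110, 1.005558)
phase 3: p=0.2111, T=0.416, ωT=1.231734, cosh=1.859477, sinh=1.567691; start (x,ẋ)=(0.335110, 1.005558) → end (x,ẋ)=(0.974100, 2.445437)

x = 0.9741, ẋ = 2.4454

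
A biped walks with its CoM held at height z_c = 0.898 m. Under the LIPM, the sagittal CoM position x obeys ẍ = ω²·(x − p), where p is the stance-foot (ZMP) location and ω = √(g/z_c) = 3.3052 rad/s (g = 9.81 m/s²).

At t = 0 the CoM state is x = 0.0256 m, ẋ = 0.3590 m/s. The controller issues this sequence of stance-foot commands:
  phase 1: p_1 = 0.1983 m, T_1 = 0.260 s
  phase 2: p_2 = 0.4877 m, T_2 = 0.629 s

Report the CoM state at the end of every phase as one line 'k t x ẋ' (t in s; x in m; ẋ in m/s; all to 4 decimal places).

phase 1: p=0.1983, T=0.260, ωT=0.859352, cosh=1.392533, sinh=0.969097; start (x,ẋ)=(0.025600, 0.359000) → end (x,ẋ)=(0.063070, -0.053249)
phase 2: p=0.4877, T=0.629, ωT=2.078971, cosh=4.060647, sinh=3.935588; start (x,ẋ)=(0.063070, -0.053249) → end (x,ẋ)=(-1.299979, -5.739776)

1 0.2600 0.0631 -0.0532
2 0.8890 -1.3000 -5.7398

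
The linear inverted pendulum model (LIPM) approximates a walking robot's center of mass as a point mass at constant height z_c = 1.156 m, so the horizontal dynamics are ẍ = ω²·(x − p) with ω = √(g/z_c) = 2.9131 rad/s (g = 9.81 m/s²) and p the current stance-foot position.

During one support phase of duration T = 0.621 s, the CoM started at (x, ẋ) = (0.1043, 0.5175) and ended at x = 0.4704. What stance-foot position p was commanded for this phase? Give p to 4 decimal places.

ωT = 2.9131·0.621 = 1.809035; cosh(ωT) = 3.134183, sinh(ωT) = 2.970371
x(T) = p + (x₀−p)·cosh(ωT) + (ẋ₀/ω)·sinh(ωT) ⇒ p·(1 − cosh) = x(T) − x₀·cosh − (ẋ₀/ω)·sinh
numerator   = 0.4704 − (0.1043)·3.134183 − (0.5175/2.9131)·2.970371 = -0.384169
denominator = 1 − 3.134183 = -2.134183
p = -0.384169 / -2.134183 = 0.1800

p = 0.1800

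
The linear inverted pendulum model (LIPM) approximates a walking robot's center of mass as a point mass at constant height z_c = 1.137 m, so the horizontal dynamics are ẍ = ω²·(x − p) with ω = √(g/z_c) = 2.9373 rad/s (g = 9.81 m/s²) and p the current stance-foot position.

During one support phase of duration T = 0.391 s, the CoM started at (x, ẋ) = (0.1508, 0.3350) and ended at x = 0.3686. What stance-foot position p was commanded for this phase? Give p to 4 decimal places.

ωT = 2.9373·0.391 = 1.148484; cosh(ωT) = 1.735263, sinh(ωT) = 1.418146
x(T) = p + (x₀−p)·cosh(ωT) + (ẋ₀/ω)·sinh(ωT) ⇒ p·(1 − cosh) = x(T) − x₀·cosh − (ẋ₀/ω)·sinh
numerator   = 0.3686 − (0.1508)·1.735263 − (0.3350/2.9373)·1.418146 = -0.054818
denominator = 1 − 1.735263 = -0.735263
p = -0.054818 / -0.735263 = 0.0746

p = 0.0746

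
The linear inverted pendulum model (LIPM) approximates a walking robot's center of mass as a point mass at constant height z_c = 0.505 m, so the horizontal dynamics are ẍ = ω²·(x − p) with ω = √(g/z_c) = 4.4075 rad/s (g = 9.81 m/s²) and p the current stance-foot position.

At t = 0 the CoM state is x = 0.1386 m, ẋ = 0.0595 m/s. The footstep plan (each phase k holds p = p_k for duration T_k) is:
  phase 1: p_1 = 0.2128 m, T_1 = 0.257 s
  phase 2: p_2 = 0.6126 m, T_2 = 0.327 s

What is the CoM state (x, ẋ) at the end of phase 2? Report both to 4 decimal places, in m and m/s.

phase 1: p=0.2128, T=0.257, ωT=1.132727, cosh=1.713132, sinh=1.390979; start (x,ẋ)=(0.138600, 0.059500) → end (x,ẋ)=(0.104463, -0.352970)
phase 2: p=0.6126, T=0.327, ωT=1.441253, cosh=2.231308, sinh=1.994677; start (x,ẋ)=(0.104463, -0.352970) → end (x,ẋ)=(-0.680951, -5.254887)

x = -0.6810, ẋ = -5.2549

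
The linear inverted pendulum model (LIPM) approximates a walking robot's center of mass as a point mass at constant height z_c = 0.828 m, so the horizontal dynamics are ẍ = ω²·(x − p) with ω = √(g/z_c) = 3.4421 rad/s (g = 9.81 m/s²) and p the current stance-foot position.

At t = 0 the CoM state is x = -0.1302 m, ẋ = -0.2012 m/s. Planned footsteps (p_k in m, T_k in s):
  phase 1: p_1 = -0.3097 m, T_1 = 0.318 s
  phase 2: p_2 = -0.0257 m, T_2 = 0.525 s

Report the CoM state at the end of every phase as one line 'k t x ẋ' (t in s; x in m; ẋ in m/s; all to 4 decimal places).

phase 1: p=-0.3097, T=0.318, ωT=1.094588, cosh=1.661314, sinh=1.326637; start (x,ẋ)=(-0.130200, -0.201200) → end (x,ẋ)=(-0.089040, 0.485415)
phase 2: p=-0.0257, T=0.525, ωT=1.807103, cosh=3.128449, sinh=2.964320; start (x,ẋ)=(-0.089040, 0.485415) → end (x,ẋ)=(0.194183, 0.872312)

1 0.3180 -0.0890 0.4854
2 0.8430 0.1942 0.8723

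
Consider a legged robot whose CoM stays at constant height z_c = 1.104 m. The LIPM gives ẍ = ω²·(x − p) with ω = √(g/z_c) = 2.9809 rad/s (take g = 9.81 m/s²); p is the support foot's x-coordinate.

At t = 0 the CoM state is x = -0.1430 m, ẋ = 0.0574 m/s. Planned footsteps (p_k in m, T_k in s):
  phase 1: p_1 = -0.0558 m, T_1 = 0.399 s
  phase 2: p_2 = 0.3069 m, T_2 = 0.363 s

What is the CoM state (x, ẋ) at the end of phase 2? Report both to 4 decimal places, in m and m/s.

phase 1: p=-0.0558, T=0.399, ωT=1.189379, cosh=1.794726, sinh=1.490315; start (x,ẋ)=(-0.143000, 0.057400) → end (x,ẋ)=(-0.183603, -0.284367)
phase 2: p=0.3069, T=0.363, ωT=1.082067, cosh=1.644833, sinh=1.305939; start (x,ẋ)=(-0.183603, -0.284367) → end (x,ẋ)=(-0.624477, -2.377201)

x = -0.6245, ẋ = -2.3772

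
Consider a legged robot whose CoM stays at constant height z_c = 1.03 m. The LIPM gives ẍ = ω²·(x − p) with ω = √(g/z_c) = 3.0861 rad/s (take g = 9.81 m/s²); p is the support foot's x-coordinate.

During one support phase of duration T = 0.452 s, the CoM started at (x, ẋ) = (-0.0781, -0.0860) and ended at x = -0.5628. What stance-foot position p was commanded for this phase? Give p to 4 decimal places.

ωT = 3.0861·0.452 = 1.394917; cosh(ωT) = 2.141247, sinh(ωT) = 1.893393
x(T) = p + (x₀−p)·cosh(ωT) + (ẋ₀/ω)·sinh(ωT) ⇒ p·(1 − cosh) = x(T) − x₀·cosh − (ẋ₀/ω)·sinh
numerator   = -0.5628 − (-0.0781)·2.141247 − (-0.0860/3.0861)·1.893393 = -0.342806
denominator = 1 − 2.141247 = -1.141247
p = -0.342806 / -1.141247 = 0.3004

p = 0.3004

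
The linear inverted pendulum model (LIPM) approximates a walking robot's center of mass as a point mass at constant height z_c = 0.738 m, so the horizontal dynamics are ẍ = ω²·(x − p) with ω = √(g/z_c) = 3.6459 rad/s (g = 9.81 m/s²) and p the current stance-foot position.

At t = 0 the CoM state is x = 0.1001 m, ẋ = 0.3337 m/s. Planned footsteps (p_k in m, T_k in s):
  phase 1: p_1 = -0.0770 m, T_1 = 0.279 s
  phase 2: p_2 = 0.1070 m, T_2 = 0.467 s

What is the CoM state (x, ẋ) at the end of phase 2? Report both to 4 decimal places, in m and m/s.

phase 1: p=-0.0770, T=0.279, ωT=1.017206, cosh=1.563531, sinh=1.201927; start (x,ẋ)=(0.100100, 0.333700) → end (x,ẋ)=(0.309911, 1.297821)
phase 2: p=0.1070, T=0.467, ωT=1.702635, cosh=2.835297, sinh=2.653095; start (x,ẋ)=(0.309911, 1.297821) → end (x,ẋ)=(1.626727, 5.642446)

x = 1.6267, ẋ = 5.6424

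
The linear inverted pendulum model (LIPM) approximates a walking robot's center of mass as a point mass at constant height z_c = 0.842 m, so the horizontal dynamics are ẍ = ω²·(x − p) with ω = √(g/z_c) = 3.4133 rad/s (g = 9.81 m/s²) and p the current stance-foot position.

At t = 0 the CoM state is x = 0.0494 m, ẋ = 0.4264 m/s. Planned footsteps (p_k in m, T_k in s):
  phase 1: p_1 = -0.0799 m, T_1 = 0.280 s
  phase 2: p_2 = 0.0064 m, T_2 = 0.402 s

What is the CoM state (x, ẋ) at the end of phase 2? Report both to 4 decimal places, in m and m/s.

x = 1.1292, ẋ = 3.9056

phase 1: p=-0.0799, T=0.280, ωT=0.955724, cosh=1.492543, sinh=1.108010; start (x,ẋ)=(0.049400, 0.426400) → end (x,ẋ)=(0.251502, 1.125429)
phase 2: p=0.0064, T=0.402, ωT=1.372147, cosh=2.098685, sinh=1.845123; start (x,ẋ)=(0.251502, 1.125429) → end (x,ẋ)=(1.129163, 3.905561)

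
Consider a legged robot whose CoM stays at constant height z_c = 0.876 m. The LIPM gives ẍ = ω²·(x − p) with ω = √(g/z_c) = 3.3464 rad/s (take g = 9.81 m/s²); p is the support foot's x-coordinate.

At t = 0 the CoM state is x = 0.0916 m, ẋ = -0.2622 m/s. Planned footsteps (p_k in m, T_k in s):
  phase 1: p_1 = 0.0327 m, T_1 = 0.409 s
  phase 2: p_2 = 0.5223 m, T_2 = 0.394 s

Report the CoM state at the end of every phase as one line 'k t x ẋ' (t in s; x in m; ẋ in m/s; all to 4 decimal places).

phase 1: p=0.0327, T=0.409, ωT=1.368678, cosh=2.092297, sinh=1.837853; start (x,ẋ)=(0.091600, -0.262200) → end (x,ẋ)=(0.011935, -0.186354)
phase 2: p=0.5223, T=0.394, ωT=1.318482, cosh=2.002641, sinh=1.735100; start (x,ẋ)=(0.011935, -0.186354) → end (x,ẋ)=(-0.596402, -3.336551)

1 0.4090 0.0119 -0.1864
2 0.8030 -0.5964 -3.3366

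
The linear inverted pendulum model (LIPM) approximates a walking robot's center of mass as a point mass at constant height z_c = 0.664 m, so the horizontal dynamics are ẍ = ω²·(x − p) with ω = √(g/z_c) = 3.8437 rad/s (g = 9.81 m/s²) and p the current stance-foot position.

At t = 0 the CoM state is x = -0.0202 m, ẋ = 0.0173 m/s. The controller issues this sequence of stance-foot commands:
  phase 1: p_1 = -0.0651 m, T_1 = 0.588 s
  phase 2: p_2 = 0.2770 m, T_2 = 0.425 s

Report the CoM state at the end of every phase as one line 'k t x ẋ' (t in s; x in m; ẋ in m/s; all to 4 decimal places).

phase 1: p=-0.0651, T=0.588, ωT=2.260096, cosh=4.844173, sinh=4.739832; start (x,ẋ)=(-0.020200, 0.017300) → end (x,ẋ)=(0.173737, 0.901815)
phase 2: p=0.2770, T=0.425, ωT=1.633573, cosh=2.658686, sinh=2.463455; start (x,ẋ)=(0.173737, 0.901815) → end (x,ẋ)=(0.580435, 1.419864)

1 0.5880 0.1737 0.9018
2 1.0130 0.5804 1.4199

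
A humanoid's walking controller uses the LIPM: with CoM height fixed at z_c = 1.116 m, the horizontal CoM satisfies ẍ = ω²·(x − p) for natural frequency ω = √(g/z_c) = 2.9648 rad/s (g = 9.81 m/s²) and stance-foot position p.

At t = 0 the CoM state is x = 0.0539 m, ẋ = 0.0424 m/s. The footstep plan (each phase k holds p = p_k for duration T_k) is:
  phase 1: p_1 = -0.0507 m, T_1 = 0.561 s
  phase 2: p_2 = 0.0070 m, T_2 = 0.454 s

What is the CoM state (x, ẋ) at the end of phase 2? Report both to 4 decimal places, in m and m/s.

x = 1.0961, ẋ = 3.2603

phase 1: p=-0.0507, T=0.561, ωT=1.663253, cosh=2.732984, sinh=2.543462; start (x,ẋ)=(0.053900, 0.042400) → end (x,ẋ)=(0.271545, 0.904652)
phase 2: p=0.0070, T=0.454, ωT=1.346019, cosh=2.051187, sinh=1.790913; start (x,ẋ)=(0.271545, 0.904652) → end (x,ẋ)=(1.096093, 3.260263)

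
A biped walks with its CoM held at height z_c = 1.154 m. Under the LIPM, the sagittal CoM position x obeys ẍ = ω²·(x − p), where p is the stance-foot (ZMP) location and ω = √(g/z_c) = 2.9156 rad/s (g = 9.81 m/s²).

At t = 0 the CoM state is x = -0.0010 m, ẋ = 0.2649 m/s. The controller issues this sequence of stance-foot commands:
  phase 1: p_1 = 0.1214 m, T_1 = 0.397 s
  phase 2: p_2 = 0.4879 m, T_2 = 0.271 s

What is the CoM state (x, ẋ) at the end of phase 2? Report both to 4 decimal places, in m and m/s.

phase 1: p=0.1214, T=0.397, ωT=1.157493, cosh=1.748110, sinh=1.433837; start (x,ẋ)=(-0.001000, 0.264900) → end (x,ẋ)=(0.037704, -0.048618)
phase 2: p=0.4879, T=0.271, ωT=0.790128, cosh=1.328732, sinh=0.874945; start (x,ẋ)=(0.037704, -0.048618) → end (x,ẋ)=(-0.124880, -1.213046)

x = -0.1249, ẋ = -1.2130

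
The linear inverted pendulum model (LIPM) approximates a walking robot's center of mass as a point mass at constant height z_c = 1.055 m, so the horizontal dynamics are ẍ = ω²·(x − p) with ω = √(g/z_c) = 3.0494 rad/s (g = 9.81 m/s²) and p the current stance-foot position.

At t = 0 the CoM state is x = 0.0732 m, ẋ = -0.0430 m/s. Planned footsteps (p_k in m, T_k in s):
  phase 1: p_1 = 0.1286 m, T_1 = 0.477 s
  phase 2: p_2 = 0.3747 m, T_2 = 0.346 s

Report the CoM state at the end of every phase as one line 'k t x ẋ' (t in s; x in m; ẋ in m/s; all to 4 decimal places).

1 0.4770 -0.0250 -0.4391
2 0.8230 -0.4507 -2.2455

phase 1: p=0.1286, T=0.477, ωT=1.454564, cosh=2.258059, sinh=2.024556; start (x,ẋ)=(0.073200, -0.043000) → end (x,ẋ)=(-0.025045, -0.439119)
phase 2: p=0.3747, T=0.346, ωT=1.055092, cosh=1.610200, sinh=1.262040; start (x,ẋ)=(-0.025045, -0.439119) → end (x,ẋ)=(-0.450705, -2.245473)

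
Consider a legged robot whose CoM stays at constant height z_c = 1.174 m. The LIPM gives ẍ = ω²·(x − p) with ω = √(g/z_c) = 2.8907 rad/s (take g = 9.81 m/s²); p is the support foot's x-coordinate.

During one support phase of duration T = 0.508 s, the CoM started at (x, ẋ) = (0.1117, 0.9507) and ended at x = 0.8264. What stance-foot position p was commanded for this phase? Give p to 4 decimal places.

p = 0.0818

ωT = 2.8907·0.508 = 1.468476; cosh(ωT) = 2.286443, sinh(ωT) = 2.056167
x(T) = p + (x₀−p)·cosh(ωT) + (ẋ₀/ω)·sinh(ωT) ⇒ p·(1 − cosh) = x(T) − x₀·cosh − (ẋ₀/ω)·sinh
numerator   = 0.8264 − (0.1117)·2.286443 − (0.9507/2.8907)·2.056167 = -0.105233
denominator = 1 − 2.286443 = -1.286443
p = -0.105233 / -1.286443 = 0.0818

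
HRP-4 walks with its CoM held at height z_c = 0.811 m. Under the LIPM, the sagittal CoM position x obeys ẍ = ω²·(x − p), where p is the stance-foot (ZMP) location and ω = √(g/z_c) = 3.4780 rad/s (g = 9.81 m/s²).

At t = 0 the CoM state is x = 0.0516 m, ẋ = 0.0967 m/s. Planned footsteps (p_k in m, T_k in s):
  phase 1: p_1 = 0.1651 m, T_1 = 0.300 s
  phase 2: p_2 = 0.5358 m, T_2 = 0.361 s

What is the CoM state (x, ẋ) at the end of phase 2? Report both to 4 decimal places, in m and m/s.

phase 1: p=0.1651, T=0.300, ωT=1.043400, cosh=1.595554, sinh=1.243299; start (x,ẋ)=(0.051600, 0.096700) → end (x,ẋ)=(0.018572, -0.336506)
phase 2: p=0.5358, T=0.361, ωT=1.255558, cosh=1.897357, sinh=1.612440; start (x,ẋ)=(0.018572, -0.336506) → end (x,ẋ)=(-0.601573, -3.539117)

x = -0.6016, ẋ = -3.5391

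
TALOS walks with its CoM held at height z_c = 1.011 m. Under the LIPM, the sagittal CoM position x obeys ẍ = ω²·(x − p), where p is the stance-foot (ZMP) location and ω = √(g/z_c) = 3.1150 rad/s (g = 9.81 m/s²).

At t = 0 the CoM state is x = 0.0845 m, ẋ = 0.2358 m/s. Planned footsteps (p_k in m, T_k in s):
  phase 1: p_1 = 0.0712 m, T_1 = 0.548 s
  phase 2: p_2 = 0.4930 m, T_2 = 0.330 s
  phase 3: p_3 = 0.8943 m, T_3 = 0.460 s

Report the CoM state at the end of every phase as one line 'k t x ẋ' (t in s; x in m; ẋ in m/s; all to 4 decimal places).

1 0.5480 0.3108 0.7817
2 0.8780 0.5117 0.5409
3 1.3380 0.3901 -1.1573

phase 1: p=0.0712, T=0.548, ωT=1.707020, cosh=2.846958, sinh=2.665552; start (x,ẋ)=(0.084500, 0.235800) → end (x,ẋ)=(0.310842, 0.781745)
phase 2: p=0.4930, T=0.330, ωT=1.027950, cosh=1.576535, sinh=1.218795; start (x,ẋ)=(0.310842, 0.781745) → end (x,ẋ)=(0.511692, 0.540877)
phase 3: p=0.8943, T=0.460, ωT=1.432900, cosh=2.214725, sinh=1.976110; start (x,ẋ)=(0.511692, 0.540877) → end (x,ẋ)=(0.390054, -1.157277)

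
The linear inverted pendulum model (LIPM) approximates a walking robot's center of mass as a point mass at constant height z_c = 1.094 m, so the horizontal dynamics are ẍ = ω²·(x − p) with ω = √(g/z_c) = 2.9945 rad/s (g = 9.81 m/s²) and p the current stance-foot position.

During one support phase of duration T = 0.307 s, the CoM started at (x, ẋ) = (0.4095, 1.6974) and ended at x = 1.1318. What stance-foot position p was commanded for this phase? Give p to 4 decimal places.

ωT = 2.9945·0.307 = 0.919311; cosh(ωT) = 1.453178, sinh(ωT) = 1.054385
x(T) = p + (x₀−p)·cosh(ωT) + (ẋ₀/ω)·sinh(ωT) ⇒ p·(1 − cosh) = x(T) − x₀·cosh − (ẋ₀/ω)·sinh
numerator   = 1.1318 − (0.4095)·1.453178 − (1.6974/2.9945)·1.054385 = -0.060943
denominator = 1 − 1.453178 = -0.453178
p = -0.060943 / -0.453178 = 0.1345

p = 0.1345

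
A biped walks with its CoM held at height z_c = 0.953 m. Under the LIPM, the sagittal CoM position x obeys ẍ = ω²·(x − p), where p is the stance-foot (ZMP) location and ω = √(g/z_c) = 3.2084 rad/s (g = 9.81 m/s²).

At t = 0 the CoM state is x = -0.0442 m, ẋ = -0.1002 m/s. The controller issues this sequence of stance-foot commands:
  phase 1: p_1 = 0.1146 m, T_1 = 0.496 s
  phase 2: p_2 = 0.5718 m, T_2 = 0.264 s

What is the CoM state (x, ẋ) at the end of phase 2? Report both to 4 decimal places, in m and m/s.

phase 1: p=0.1146, T=0.496, ωT=1.591366, cosh=2.557051, sinh=2.353403; start (x,ẋ)=(-0.044200, -0.100200) → end (x,ẋ)=(-0.364958, -1.455261)
phase 2: p=0.5718, T=0.264, ωT=0.847018, cosh=1.380686, sinh=0.951994; start (x,ẋ)=(-0.364958, -1.455261) → end (x,ẋ)=(-1.153372, -4.870469)

x = -1.1534, ẋ = -4.8705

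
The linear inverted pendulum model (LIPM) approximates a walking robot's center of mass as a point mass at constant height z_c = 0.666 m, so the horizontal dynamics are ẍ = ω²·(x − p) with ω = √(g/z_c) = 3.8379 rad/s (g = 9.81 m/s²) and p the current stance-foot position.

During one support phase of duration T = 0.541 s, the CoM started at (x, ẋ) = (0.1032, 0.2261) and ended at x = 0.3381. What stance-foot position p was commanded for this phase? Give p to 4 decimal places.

ωT = 3.8379·0.541 = 2.076304; cosh(ωT) = 4.050166, sinh(ωT) = 3.924773
x(T) = p + (x₀−p)·cosh(ωT) + (ẋ₀/ω)·sinh(ωT) ⇒ p·(1 − cosh) = x(T) − x₀·cosh − (ẋ₀/ω)·sinh
numerator   = 0.3381 − (0.1032)·4.050166 − (0.2261/3.8379)·3.924773 = -0.311095
denominator = 1 − 4.050166 = -3.050166
p = -0.311095 / -3.050166 = 0.1020

p = 0.1020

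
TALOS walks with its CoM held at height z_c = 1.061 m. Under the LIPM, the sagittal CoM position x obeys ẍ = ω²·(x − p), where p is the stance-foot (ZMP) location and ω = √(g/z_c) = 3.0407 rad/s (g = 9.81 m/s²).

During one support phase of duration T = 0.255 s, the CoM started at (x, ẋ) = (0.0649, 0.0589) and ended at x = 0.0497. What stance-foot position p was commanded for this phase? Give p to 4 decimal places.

p = 0.1654

ωT = 3.0407·0.255 = 0.775379; cosh(ωT) = 1.315972, sinh(ωT) = 0.855442
x(T) = p + (x₀−p)·cosh(ωT) + (ẋ₀/ω)·sinh(ωT) ⇒ p·(1 − cosh) = x(T) − x₀·cosh − (ẋ₀/ω)·sinh
numerator   = 0.0497 − (0.0649)·1.315972 − (0.0589/3.0407)·0.855442 = -0.052277
denominator = 1 − 1.315972 = -0.315972
p = -0.052277 / -0.315972 = 0.1654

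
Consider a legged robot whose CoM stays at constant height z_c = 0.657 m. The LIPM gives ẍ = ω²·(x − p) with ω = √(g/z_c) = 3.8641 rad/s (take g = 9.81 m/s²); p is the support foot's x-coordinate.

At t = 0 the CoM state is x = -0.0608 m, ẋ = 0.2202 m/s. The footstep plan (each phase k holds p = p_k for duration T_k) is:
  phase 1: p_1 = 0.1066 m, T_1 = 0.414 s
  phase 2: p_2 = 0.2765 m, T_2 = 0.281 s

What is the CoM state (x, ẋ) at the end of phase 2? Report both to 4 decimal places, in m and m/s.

phase 1: p=0.1066, T=0.414, ωT=1.599737, cosh=2.576841, sinh=2.374891; start (x,ẋ)=(-0.060800, 0.220200) → end (x,ẋ)=(-0.189427, -0.968779)
phase 2: p=0.2765, T=0.281, ωT=1.085812, cosh=1.649736, sinh=1.312108; start (x,ẋ)=(-0.189427, -0.968779) → end (x,ẋ)=(-0.821119, -3.960536)

x = -0.8211, ẋ = -3.9605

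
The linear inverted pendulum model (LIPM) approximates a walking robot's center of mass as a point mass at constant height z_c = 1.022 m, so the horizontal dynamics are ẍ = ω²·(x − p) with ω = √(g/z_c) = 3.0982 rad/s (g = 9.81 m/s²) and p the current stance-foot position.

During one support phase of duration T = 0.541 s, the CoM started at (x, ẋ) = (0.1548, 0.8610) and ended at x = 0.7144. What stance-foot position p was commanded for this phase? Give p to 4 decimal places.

ωT = 3.0982·0.541 = 1.676126; cosh(ωT) = 2.765954, sinh(ωT) = 2.578857
x(T) = p + (x₀−p)·cosh(ωT) + (ẋ₀/ω)·sinh(ωT) ⇒ p·(1 − cosh) = x(T) − x₀·cosh − (ẋ₀/ω)·sinh
numerator   = 0.7144 − (0.1548)·2.765954 − (0.8610/3.0982)·2.578857 = -0.430443
denominator = 1 − 2.765954 = -1.765954
p = -0.430443 / -1.765954 = 0.2437

p = 0.2437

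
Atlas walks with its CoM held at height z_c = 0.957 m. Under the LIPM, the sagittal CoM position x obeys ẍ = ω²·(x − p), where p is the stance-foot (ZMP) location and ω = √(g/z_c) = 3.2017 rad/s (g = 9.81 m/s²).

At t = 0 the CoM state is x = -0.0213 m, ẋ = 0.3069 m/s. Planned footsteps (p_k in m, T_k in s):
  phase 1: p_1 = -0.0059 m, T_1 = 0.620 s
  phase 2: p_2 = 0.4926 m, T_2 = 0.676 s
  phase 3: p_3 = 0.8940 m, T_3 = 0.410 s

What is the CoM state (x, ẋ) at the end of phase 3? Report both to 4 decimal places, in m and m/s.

phase 1: p=-0.0059, T=0.620, ωT=1.985054, cosh=3.708407, sinh=3.571034; start (x,ẋ)=(-0.021300, 0.306900) → end (x,ẋ)=(0.279293, 0.962036)
phase 2: p=0.4926, T=0.676, ωT=2.164349, cosh=4.411878, sinh=4.297054; start (x,ẋ)=(0.279293, 0.962036) → end (x,ẋ)=(0.842680, 1.309736)
phase 3: p=0.8940, T=0.410, ωT=1.312697, cosh=1.992638, sinh=1.723545; start (x,ẋ)=(0.842680, 1.309736) → end (x,ẋ)=(1.496798, 2.326634)

x = 1.4968, ẋ = 2.3266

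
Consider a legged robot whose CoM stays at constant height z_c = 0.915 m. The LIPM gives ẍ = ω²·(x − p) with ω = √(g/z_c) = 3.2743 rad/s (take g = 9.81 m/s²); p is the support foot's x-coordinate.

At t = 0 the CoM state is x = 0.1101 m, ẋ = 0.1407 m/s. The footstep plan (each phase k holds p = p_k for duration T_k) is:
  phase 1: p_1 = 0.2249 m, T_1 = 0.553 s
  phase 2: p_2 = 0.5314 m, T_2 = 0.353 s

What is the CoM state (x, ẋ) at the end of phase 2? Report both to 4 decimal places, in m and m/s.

x = -0.7053, ẋ = -3.7069

phase 1: p=0.2249, T=0.553, ωT=1.810688, cosh=3.139097, sinh=2.975555; start (x,ẋ)=(0.110100, 0.140700) → end (x,ẋ)=(-0.007606, -0.676809)
phase 2: p=0.5314, T=0.353, ωT=1.155828, cosh=1.745725, sinh=1.430928; start (x,ẋ)=(-0.007606, -0.676809) → end (x,ẋ)=(-0.705333, -3.706919)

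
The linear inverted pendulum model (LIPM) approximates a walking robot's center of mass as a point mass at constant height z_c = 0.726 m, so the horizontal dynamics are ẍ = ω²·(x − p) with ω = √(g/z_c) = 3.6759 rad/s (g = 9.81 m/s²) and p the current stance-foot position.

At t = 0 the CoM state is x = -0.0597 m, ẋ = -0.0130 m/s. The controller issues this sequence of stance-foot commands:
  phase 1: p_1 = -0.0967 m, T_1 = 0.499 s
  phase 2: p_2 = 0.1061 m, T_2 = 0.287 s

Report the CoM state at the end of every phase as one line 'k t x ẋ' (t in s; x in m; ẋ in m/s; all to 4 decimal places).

1 0.4990 0.0113 0.3732
2 0.7860 0.0815 0.1610

phase 1: p=-0.0967, T=0.499, ωT=1.834274, cosh=3.210159, sinh=3.050429; start (x,ẋ)=(-0.059700, -0.013000) → end (x,ẋ)=(0.011288, 0.373152)
phase 2: p=0.1061, T=0.287, ωT=1.054983, cosh=1.610063, sinh=1.261864; start (x,ẋ)=(0.011288, 0.373152) → end (x,ẋ)=(0.081542, 0.161013)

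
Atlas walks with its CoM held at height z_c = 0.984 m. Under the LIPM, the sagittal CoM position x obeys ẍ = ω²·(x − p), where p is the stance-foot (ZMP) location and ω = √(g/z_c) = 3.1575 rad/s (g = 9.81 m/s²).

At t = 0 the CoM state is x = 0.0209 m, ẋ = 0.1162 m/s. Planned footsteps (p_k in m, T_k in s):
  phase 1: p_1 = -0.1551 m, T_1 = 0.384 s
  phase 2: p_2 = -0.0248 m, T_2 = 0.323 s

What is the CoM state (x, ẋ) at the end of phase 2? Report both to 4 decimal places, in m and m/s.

phase 1: p=-0.1551, T=0.384, ωT=1.212480, cosh=1.829635, sinh=1.532176; start (x,ẋ)=(0.020900, 0.116200) → end (x,ẋ)=(0.223302, 1.064065)
phase 2: p=-0.0248, T=0.323, ωT=1.019873, cosh=1.566741, sinh=1.206100; start (x,ẋ)=(0.223302, 1.064065) → end (x,ẋ)=(0.770362, 2.611950)

x = 0.7704, ẋ = 2.6120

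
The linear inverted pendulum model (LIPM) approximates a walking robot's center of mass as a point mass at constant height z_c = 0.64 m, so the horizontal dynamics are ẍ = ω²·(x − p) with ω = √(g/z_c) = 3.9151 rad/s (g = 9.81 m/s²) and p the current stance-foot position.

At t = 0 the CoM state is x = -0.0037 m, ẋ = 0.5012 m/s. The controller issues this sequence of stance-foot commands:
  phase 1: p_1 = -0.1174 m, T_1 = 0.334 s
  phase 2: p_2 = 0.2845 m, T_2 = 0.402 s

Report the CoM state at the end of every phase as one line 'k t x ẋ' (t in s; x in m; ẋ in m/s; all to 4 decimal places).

phase 1: p=-0.1174, T=0.334, ωT=1.307643, cosh=1.983953, sinh=1.713497; start (x,ẋ)=(-0.003700, 0.501200) → end (x,ẋ)=(0.327532, 1.757115)
phase 2: p=0.2845, T=0.402, ωT=1.573870, cosh=2.516264, sinh=2.309023; start (x,ẋ)=(0.327532, 1.757115) → end (x,ẋ)=(1.429081, 4.810382)

1 0.3340 0.3275 1.7571
2 0.7360 1.4291 4.8104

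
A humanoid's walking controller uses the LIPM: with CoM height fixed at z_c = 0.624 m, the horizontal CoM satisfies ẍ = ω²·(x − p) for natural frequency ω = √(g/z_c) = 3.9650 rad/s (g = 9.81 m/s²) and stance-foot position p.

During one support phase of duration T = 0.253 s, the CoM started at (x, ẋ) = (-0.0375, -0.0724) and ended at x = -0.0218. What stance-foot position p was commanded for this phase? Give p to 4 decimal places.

p = -0.1056

ωT = 3.9650·0.253 = 1.003145; cosh(ωT) = 1.546784, sinh(ωT) = 1.180060
x(T) = p + (x₀−p)·cosh(ωT) + (ẋ₀/ω)·sinh(ωT) ⇒ p·(1 − cosh) = x(T) − x₀·cosh − (ẋ₀/ω)·sinh
numerator   = -0.0218 − (-0.0375)·1.546784 − (-0.0724/3.9650)·1.180060 = 0.057752
denominator = 1 − 1.546784 = -0.546784
p = 0.057752 / -0.546784 = -0.1056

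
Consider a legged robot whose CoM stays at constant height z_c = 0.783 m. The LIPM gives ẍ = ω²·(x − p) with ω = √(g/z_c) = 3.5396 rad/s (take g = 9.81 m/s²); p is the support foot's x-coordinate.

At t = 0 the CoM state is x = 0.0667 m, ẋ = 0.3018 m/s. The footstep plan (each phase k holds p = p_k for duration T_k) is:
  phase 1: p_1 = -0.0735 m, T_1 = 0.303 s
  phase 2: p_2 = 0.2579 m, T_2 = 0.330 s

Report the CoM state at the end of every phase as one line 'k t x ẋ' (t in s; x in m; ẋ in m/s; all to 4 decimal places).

phase 1: p=-0.0735, T=0.303, ωT=1.072499, cosh=1.632413, sinh=1.290261; start (x,ẋ)=(0.066700, 0.301800) → end (x,ẋ)=(0.265377, 1.132957)
phase 2: p=0.2579, T=0.330, ωT=1.168068, cosh=1.763370, sinh=1.452403; start (x,ẋ)=(0.265377, 1.132957) → end (x,ẋ)=(0.735970, 2.036260)

1 0.3030 0.2654 1.1330
2 0.6330 0.7360 2.0363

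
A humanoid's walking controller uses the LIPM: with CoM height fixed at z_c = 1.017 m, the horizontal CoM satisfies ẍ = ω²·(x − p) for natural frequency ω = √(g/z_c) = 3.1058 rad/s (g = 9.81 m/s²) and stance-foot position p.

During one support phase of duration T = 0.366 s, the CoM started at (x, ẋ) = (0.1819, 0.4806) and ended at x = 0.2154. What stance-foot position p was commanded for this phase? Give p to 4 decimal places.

p = 0.4363

ωT = 3.1058·0.366 = 1.136723; cosh(ωT) = 1.718703, sinh(ωT) = 1.397835
x(T) = p + (x₀−p)·cosh(ωT) + (ẋ₀/ω)·sinh(ωT) ⇒ p·(1 − cosh) = x(T) − x₀·cosh − (ẋ₀/ω)·sinh
numerator   = 0.2154 − (0.1819)·1.718703 − (0.4806/3.1058)·1.397835 = -0.313537
denominator = 1 − 1.718703 = -0.718703
p = -0.313537 / -0.718703 = 0.4363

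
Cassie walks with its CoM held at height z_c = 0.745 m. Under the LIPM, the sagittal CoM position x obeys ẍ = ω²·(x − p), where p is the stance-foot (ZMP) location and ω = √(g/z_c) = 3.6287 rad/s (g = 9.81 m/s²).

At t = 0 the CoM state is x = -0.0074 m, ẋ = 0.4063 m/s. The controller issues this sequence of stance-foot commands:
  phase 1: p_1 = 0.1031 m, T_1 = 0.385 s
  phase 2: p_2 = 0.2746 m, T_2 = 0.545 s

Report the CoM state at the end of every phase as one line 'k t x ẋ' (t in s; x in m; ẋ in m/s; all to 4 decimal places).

phase 1: p=0.1031, T=0.385, ωT=1.397050, cosh=2.145289, sinh=1.897964; start (x,ẋ)=(-0.007400, 0.406300) → end (x,ẋ)=(0.078558, 0.110602)
phase 2: p=0.2746, T=0.545, ωT=1.977642, cosh=3.682038, sinh=3.543643; start (x,ẋ)=(0.078558, 0.110602) → end (x,ẋ)=(-0.339226, -2.113632)

1 0.3850 0.0786 0.1106
2 0.9300 -0.3392 -2.1136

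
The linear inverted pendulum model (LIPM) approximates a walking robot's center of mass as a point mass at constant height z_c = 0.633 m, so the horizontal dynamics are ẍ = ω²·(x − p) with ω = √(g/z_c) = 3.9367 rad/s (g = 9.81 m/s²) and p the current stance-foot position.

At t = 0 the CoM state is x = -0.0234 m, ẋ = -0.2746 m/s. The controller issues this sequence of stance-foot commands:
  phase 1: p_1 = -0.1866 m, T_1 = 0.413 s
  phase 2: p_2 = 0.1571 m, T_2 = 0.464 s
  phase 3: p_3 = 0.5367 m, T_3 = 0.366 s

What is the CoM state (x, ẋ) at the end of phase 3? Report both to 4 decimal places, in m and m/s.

x = 1.4068, ẋ = 3.8239

phase 1: p=-0.1866, T=0.413, ωT=1.625857, cosh=2.639758, sinh=2.443015; start (x,ẋ)=(-0.023400, -0.274600) → end (x,ẋ)=(0.073799, 0.844685)
phase 2: p=0.1571, T=0.464, ωT=1.826629, cosh=3.186931, sinh=3.025976; start (x,ẋ)=(0.073799, 0.844685) → end (x,ẋ)=(0.540899, 1.699639)
phase 3: p=0.5367, T=0.366, ωT=1.440832, cosh=2.230470, sinh=1.993740; start (x,ẋ)=(0.540899, 1.699639) → end (x,ẋ)=(1.406847, 3.823950)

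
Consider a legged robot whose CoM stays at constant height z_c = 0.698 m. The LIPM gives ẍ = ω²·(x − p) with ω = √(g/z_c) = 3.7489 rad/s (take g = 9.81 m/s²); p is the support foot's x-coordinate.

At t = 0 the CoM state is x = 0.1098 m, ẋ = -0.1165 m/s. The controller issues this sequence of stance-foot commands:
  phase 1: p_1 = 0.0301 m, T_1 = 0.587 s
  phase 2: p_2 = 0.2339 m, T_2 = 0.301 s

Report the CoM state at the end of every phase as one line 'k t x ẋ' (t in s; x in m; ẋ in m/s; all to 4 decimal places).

1 0.5870 0.2558 0.8001
2 0.8880 0.5665 1.4794

phase 1: p=0.0301, T=0.587, ωT=2.200604, cosh=4.570603, sinh=4.459866; start (x,ẋ)=(0.109800, -0.116500) → end (x,ẋ)=(0.255783, 0.800076)
phase 2: p=0.2339, T=0.301, ωT=1.128419, cosh=1.707155, sinh=1.383611; start (x,ẋ)=(0.255783, 0.800076) → end (x,ẋ)=(0.566543, 1.479363)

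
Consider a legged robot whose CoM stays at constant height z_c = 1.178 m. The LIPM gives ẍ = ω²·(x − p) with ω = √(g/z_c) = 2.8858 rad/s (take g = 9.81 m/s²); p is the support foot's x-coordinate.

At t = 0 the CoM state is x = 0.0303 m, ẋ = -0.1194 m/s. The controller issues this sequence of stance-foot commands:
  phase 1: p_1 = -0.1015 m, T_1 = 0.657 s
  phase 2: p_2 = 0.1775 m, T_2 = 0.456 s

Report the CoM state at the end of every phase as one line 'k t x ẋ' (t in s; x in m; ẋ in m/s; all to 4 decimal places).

1 0.6570 0.2126 0.8313
2 1.1130 0.7459 1.8362

phase 1: p=-0.1015, T=0.657, ωT=1.895971, cosh=3.404591, sinh=3.254418; start (x,ẋ)=(0.030300, -0.119400) → end (x,ẋ)=(0.212573, 0.831305)
phase 2: p=0.1775, T=0.456, ωT=1.315925, cosh=1.998212, sinh=1.729986; start (x,ẋ)=(0.212573, 0.831305) → end (x,ẋ)=(0.745937, 1.836223)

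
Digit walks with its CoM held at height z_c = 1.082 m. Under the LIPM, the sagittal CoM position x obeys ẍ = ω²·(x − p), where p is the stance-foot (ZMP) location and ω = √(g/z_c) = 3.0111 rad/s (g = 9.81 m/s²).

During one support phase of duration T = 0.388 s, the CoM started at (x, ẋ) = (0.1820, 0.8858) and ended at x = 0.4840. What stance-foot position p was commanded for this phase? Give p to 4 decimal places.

p = 0.3462

ωT = 3.0111·0.388 = 1.168307; cosh(ωT) = 1.763717, sinh(ωT) = 1.452824
x(T) = p + (x₀−p)·cosh(ωT) + (ẋ₀/ω)·sinh(ωT) ⇒ p·(1 − cosh) = x(T) − x₀·cosh − (ẋ₀/ω)·sinh
numerator   = 0.4840 − (0.1820)·1.763717 − (0.8858/3.0111)·1.452824 = -0.264386
denominator = 1 − 1.763717 = -0.763717
p = -0.264386 / -0.763717 = 0.3462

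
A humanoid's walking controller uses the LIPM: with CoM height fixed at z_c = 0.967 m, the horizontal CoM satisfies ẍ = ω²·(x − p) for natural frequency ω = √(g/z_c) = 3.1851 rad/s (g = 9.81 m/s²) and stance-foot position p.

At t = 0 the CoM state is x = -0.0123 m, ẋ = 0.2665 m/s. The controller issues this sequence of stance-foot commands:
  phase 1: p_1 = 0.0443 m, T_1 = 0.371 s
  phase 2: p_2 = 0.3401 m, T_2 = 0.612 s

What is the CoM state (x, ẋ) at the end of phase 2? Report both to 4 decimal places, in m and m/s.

x = -0.4129, ẋ = -2.2448

phase 1: p=0.0443, T=0.371, ωT=1.181672, cosh=1.783293, sinh=1.476528; start (x,ẋ)=(-0.012300, 0.266500) → end (x,ẋ)=(0.066908, 0.209064)
phase 2: p=0.3401, T=0.612, ωT=1.949281, cosh=3.583007, sinh=3.440630; start (x,ẋ)=(0.066908, 0.209064) → end (x,ẋ)=(-0.412912, -2.244766)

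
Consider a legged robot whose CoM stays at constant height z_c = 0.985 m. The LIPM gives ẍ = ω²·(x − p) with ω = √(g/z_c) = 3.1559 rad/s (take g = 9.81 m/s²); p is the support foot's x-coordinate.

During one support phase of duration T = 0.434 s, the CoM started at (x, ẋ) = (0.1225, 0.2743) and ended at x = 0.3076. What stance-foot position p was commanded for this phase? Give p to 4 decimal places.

p = 0.0995

ωT = 3.1559·0.434 = 1.369661; cosh(ωT) = 2.094104, sinh(ωT) = 1.839911
x(T) = p + (x₀−p)·cosh(ωT) + (ẋ₀/ω)·sinh(ωT) ⇒ p·(1 − cosh) = x(T) − x₀·cosh − (ẋ₀/ω)·sinh
numerator   = 0.3076 − (0.1225)·2.094104 − (0.2743/3.1559)·1.839911 = -0.108847
denominator = 1 − 2.094104 = -1.094104
p = -0.108847 / -1.094104 = 0.0995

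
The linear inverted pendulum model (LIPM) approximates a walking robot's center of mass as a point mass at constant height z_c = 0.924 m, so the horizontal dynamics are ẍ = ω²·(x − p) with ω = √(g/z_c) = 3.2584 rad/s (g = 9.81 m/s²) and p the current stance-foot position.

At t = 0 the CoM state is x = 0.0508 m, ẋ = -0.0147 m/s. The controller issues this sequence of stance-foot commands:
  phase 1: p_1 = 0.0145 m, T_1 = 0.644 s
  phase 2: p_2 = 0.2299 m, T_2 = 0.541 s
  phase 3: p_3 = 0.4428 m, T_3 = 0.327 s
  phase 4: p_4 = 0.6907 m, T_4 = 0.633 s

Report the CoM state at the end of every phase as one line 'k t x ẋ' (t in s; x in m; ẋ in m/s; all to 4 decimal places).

1 0.6440 0.1466 0.4141
2 1.1850 0.3394 0.4745
3 1.5120 0.4612 0.3397
4 2.1450 0.1770 -1.5356

phase 1: p=0.0145, T=0.644, ωT=2.098410, cosh=4.137922, sinh=4.015271; start (x,ẋ)=(0.050800, -0.014700) → end (x,ẋ)=(0.146592, 0.414098)
phase 2: p=0.2299, T=0.541, ωT=1.762794, cosh=3.000134, sinh=2.828569; start (x,ẋ)=(0.146592, 0.414098) → end (x,ẋ)=(0.339438, 0.474534)
phase 3: p=0.4428, T=0.327, ωT=1.065497, cosh=1.623419, sinh=1.278862; start (x,ẋ)=(0.339438, 0.474534) → end (x,ẋ)=(0.461245, 0.339651)
phase 4: p=0.6907, T=0.633, ωT=2.062567, cosh=3.996633, sinh=3.869505; start (x,ẋ)=(0.461245, 0.339651) → end (x,ẋ)=(0.177006, -1.535596)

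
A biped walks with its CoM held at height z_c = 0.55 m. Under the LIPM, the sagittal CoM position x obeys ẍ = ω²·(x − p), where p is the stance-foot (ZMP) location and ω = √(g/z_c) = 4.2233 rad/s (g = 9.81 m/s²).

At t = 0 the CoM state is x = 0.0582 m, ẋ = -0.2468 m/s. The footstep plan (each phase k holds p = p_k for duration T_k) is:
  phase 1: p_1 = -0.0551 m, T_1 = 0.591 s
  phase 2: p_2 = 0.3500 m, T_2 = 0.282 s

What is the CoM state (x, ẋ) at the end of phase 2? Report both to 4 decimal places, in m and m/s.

phase 1: p=-0.0551, T=0.591, ωT=2.495970, cosh=6.107959, sinh=6.025542; start (x,ẋ)=(0.058200, -0.246800) → end (x,ẋ)=(0.284813, 1.375777)
phase 2: p=0.3500, T=0.282, ωT=1.190971, cosh=1.797100, sinh=1.493174; start (x,ẋ)=(0.284813, 1.375777) → end (x,ẋ)=(0.719267, 2.061330)

x = 0.7193, ẋ = 2.0613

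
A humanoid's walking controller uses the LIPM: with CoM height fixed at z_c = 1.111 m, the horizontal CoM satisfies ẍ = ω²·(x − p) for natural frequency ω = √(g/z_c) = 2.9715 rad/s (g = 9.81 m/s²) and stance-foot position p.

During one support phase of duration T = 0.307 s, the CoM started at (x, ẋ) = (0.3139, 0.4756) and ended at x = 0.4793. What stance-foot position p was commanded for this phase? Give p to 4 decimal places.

p = 0.3178

ωT = 2.9715·0.307 = 0.912250; cosh(ωT) = 1.445770, sinh(ωT) = 1.044150
x(T) = p + (x₀−p)·cosh(ωT) + (ẋ₀/ω)·sinh(ωT) ⇒ p·(1 − cosh) = x(T) − x₀·cosh − (ẋ₀/ω)·sinh
numerator   = 0.4793 − (0.3139)·1.445770 − (0.4756/2.9715)·1.044150 = -0.141647
denominator = 1 − 1.445770 = -0.445770
p = -0.141647 / -0.445770 = 0.3178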